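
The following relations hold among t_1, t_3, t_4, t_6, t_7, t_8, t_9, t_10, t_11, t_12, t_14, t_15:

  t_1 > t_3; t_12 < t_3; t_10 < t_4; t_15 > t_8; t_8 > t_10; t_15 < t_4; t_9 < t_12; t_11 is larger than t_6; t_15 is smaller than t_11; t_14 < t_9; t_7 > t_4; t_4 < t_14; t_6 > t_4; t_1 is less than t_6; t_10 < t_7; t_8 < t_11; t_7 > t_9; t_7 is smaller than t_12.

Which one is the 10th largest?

t_15

The consecutive relations fix a unique order: t_10 < t_8 < t_15 < t_4 < t_14 < t_9 < t_7 < t_12 < t_3 < t_1 < t_6 < t_11.
Counting 10 from the largest end gives t_15.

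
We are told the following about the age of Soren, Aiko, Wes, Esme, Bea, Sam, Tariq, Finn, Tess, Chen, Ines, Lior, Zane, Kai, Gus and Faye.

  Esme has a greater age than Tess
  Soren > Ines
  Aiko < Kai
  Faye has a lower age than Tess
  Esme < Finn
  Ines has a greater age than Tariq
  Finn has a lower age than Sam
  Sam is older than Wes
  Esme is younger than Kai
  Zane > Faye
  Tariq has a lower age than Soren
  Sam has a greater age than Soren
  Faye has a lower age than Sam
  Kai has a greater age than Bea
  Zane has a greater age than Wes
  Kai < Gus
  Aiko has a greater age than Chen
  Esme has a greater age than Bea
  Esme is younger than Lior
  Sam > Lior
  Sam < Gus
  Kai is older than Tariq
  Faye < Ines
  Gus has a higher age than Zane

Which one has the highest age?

Gus

Chaining downward from Gus: directly below it, Zane, Kai, Sam; then Faye, Aiko, Tariq, Wes, Bea, Esme, Lior, Soren, Finn; then Chen, Ines, Tess.
That covers every other element, and nothing is given above Gus, so Gus is the highest age.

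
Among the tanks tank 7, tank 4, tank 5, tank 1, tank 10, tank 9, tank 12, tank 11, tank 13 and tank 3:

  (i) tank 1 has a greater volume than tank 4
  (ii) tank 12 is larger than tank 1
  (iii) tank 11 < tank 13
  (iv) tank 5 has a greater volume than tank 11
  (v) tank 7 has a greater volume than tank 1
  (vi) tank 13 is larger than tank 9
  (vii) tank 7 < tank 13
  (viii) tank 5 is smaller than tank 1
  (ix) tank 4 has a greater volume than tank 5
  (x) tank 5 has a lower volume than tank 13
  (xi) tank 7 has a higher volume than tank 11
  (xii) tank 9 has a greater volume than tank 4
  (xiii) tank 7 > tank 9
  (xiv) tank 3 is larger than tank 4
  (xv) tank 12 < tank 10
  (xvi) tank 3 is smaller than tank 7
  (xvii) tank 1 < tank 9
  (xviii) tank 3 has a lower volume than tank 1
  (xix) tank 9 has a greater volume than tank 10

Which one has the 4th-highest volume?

Piecing the relations together gives one ordering: tank 11 < tank 5 < tank 4 < tank 3 < tank 1 < tank 12 < tank 10 < tank 9 < tank 7 < tank 13.
The 4th largest is tank 10.

tank 10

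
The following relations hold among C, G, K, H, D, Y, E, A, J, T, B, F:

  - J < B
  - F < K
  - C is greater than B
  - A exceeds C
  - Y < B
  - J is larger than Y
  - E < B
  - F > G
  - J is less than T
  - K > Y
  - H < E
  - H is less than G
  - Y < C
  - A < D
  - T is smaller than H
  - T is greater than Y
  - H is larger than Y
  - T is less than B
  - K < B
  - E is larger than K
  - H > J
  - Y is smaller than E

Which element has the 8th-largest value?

G

Piecing the relations together gives one ordering: Y < J < T < H < G < F < K < E < B < C < A < D.
The 8th largest is G.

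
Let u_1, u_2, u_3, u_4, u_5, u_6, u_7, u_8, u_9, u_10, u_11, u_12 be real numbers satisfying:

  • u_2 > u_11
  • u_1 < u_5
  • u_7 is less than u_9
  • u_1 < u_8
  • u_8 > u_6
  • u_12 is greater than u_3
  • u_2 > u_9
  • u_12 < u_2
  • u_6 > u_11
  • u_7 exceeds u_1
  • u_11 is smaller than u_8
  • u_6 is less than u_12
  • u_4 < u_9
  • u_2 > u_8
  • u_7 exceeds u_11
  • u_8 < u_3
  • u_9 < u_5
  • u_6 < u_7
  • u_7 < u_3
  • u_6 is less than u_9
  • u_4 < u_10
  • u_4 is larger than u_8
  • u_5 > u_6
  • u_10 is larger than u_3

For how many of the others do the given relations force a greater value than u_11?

The elements the relations force above u_11 are u_6, u_8, u_4, u_7, u_3, u_12, u_9, u_5, u_2, u_10 — no chain reaches any other.
That is 10.

10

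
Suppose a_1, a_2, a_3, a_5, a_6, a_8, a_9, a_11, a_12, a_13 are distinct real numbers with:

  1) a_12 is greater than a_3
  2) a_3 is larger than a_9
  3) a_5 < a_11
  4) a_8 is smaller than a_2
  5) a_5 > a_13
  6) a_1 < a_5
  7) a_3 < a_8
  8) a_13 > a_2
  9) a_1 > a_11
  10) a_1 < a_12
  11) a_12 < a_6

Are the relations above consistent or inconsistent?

inconsistent

We have a_1 < a_5 stated directly, yet also a_5 < a_11 < a_1 by chaining the others — so a_5 < a_1. Contradiction.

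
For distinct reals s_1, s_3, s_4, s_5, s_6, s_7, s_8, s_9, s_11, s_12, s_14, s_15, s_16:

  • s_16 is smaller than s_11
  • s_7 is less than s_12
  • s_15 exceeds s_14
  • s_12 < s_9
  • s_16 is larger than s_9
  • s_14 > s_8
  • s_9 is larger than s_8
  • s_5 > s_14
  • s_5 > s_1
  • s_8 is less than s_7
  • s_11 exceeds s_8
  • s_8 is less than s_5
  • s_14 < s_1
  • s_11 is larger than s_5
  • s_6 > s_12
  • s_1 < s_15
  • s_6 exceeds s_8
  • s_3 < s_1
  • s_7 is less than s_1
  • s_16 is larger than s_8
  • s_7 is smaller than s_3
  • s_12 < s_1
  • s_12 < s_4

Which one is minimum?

s_7 is not least since s_8 < s_7; s_3 is not least since s_7 < s_3; s_14 is not least since s_8 < s_14; s_12 is not least since s_7 < s_12; s_9 is not least since s_8 < s_9; s_4 is not least since s_12 < s_4; s_6 is not least since s_8 < s_6; s_1 is not least since s_3 < s_1; s_15 is not least since s_1 < s_15; s_16 is not least since s_9 < s_16; s_5 is not least since s_8 < s_5; s_11 is not least since s_16 < s_11.
Only s_8 has nothing below it, so s_8 is the minimum.

s_8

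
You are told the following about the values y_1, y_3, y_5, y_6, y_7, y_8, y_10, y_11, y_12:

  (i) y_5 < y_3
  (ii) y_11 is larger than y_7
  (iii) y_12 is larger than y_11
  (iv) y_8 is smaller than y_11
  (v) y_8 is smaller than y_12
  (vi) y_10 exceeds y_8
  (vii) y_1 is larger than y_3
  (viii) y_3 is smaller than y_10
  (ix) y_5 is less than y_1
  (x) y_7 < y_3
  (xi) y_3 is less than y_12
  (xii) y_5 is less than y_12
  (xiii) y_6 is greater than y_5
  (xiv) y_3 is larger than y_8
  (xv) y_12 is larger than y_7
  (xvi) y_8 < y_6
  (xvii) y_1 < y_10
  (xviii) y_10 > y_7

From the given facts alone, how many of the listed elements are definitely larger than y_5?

Directly above y_5: y_3, y_6, y_12, y_1.
One step further: y_10 (5 so far).
No other element is forced above y_5 by the given relations, so the count is 5.

5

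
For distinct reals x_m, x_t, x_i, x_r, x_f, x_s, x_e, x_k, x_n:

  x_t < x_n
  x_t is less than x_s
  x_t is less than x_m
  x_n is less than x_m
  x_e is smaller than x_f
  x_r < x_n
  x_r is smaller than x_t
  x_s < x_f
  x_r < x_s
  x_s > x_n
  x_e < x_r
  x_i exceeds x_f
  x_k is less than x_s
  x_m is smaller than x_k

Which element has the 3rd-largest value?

x_s

The consecutive relations fix a unique order: x_e < x_r < x_t < x_n < x_m < x_k < x_s < x_f < x_i.
Counting 3 from the largest end gives x_s.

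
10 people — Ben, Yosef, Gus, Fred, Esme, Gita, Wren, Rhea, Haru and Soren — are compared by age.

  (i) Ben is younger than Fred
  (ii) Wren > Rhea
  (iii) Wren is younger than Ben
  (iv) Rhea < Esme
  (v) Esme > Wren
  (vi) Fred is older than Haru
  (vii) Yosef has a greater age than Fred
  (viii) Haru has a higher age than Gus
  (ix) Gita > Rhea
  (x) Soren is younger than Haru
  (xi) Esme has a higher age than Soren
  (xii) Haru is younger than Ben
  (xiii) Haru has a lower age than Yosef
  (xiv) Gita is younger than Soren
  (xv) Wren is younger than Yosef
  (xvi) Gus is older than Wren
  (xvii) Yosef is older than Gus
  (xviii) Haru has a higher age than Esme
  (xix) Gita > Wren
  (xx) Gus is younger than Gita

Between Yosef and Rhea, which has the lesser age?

Rhea

Rhea < Wren < Gus < Gita < Soren < Haru < Ben < Fred < Yosef, by transitivity through Wren, Gus, Gita, Soren, Haru, Ben, Fred.
So Rhea < Yosef; Rhea is the younger of the two.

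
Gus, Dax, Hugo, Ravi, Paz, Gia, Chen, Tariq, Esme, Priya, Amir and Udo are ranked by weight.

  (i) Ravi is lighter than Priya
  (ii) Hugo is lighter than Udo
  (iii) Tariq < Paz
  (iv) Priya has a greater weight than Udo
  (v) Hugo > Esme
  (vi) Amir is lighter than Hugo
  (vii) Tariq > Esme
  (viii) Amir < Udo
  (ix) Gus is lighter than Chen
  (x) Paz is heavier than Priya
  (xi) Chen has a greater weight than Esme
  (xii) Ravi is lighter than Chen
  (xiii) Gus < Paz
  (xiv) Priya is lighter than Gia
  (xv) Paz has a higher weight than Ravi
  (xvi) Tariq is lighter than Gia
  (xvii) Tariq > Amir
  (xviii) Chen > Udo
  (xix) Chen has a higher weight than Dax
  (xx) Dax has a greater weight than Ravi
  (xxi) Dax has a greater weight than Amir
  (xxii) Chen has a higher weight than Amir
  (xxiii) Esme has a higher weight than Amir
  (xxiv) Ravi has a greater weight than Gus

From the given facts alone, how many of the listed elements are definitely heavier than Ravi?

From Ravi the given relations immediately reach Dax, Priya, Paz, Chen.
From those, Gia — 5 in total.
No other element is forced above Ravi by the given relations, so the count is 5.

5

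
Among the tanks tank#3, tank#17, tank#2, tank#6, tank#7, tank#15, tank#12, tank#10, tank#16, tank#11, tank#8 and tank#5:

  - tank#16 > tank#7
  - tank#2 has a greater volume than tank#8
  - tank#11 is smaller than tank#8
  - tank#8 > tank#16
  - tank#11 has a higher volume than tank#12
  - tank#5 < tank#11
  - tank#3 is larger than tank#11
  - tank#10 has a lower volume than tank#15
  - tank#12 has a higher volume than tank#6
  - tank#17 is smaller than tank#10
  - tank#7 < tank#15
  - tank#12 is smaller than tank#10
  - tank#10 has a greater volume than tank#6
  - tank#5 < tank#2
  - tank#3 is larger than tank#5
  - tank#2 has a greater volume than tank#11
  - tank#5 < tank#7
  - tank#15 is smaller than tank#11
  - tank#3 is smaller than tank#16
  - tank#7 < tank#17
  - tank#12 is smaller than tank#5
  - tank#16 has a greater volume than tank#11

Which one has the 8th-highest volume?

tank#17

Piecing the relations together gives one ordering: tank#6 < tank#12 < tank#5 < tank#7 < tank#17 < tank#10 < tank#15 < tank#11 < tank#3 < tank#16 < tank#8 < tank#2.
Counting 8 from the largest end gives tank#17.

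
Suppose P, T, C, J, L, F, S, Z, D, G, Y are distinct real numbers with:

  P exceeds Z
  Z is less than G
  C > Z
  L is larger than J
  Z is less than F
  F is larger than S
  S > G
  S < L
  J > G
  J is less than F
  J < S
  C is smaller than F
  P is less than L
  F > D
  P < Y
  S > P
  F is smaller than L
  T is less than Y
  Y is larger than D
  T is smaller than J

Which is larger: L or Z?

Chaining the given relations: Z < G < J < S < F < L.
So Z < L; L is the larger of the two.

L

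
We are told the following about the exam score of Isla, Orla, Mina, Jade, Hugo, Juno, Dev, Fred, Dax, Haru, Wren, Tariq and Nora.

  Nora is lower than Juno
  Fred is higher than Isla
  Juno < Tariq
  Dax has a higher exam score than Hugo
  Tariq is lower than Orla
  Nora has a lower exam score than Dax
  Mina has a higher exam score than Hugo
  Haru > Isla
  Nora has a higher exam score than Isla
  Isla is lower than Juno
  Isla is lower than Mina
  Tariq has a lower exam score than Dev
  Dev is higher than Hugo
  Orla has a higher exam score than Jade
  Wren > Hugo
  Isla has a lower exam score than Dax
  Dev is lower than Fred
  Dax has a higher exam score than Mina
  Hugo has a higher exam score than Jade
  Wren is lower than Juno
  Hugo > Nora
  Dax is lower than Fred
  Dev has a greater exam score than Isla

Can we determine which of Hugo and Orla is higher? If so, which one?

Orla

Link the given pairs in sequence: Hugo < Wren; Wren < Juno; Juno < Tariq; Tariq < Orla.
Together: Hugo < Wren < Juno < Tariq < Orla.
So Orla is higher.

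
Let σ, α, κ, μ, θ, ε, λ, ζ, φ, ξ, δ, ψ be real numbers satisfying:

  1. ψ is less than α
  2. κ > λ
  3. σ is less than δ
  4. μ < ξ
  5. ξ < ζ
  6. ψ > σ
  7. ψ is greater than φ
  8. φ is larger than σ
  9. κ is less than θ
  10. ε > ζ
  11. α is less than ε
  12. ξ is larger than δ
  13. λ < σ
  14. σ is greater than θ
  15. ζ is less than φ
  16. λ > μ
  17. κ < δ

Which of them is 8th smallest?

The consecutive relations fix a unique order: μ < λ < κ < θ < σ < δ < ξ < ζ < φ < ψ < α < ε.
Counting 8 from the smallest end gives ζ.

ζ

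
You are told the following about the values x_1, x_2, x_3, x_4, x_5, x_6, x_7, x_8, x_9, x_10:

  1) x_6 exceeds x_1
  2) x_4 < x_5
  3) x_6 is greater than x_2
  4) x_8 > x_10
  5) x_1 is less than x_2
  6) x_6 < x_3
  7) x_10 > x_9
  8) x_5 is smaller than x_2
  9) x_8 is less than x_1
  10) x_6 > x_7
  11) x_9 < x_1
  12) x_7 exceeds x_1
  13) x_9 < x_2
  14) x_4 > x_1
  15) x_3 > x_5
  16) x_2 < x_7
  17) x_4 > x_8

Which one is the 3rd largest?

x_7

The consecutive relations fix a unique order: x_9 < x_10 < x_8 < x_1 < x_4 < x_5 < x_2 < x_7 < x_6 < x_3.
The 3rd largest is x_7.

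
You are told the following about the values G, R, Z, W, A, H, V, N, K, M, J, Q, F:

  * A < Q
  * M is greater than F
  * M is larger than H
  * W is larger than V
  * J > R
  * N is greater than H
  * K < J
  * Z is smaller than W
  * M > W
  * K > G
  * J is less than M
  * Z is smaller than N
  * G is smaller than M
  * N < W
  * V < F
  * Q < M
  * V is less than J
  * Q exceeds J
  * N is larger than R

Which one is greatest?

M

G is not greatest since G < K; R is not greatest since R < N; H is not greatest since H < N; V is not greatest since V < J; A is not greatest since A < Q; Z is not greatest since Z < N; F is not greatest since F < M; N is not greatest since N < W; W is not greatest since W < M; K is not greatest since K < J; J is not greatest since J < M; Q is not greatest since Q < M.
Only M has nothing above it, so M is the greatest.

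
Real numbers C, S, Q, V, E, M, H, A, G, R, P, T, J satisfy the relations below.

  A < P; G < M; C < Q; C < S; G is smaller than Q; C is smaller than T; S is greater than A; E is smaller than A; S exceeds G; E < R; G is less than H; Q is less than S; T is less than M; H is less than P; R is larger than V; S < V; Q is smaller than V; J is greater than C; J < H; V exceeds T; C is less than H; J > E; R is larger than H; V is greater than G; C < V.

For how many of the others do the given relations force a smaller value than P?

The elements the relations force below P are C, E, J, G, H, A — no chain reaches any other.
That is 6.

6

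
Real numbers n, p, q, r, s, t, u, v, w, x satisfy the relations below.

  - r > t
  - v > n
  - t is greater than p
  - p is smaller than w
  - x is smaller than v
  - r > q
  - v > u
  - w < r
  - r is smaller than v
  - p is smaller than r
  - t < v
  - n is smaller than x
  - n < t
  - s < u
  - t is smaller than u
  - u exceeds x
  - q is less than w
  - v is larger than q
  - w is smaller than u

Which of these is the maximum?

v

Chaining downward from v: directly below it, n, q, t, x, u, r; then s, p, w.
That covers every other element, and nothing is given above v, so v is the maximum.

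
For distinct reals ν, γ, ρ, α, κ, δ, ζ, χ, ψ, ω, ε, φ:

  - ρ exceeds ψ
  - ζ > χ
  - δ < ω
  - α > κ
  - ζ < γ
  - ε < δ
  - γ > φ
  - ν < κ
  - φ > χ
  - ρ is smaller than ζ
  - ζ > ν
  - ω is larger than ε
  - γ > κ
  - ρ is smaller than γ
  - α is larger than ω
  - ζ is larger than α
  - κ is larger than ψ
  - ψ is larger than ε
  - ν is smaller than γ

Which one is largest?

γ

ν is not greatest since ν < γ; χ is not greatest since χ < φ; ε is not greatest since ε < δ; ψ is not greatest since ψ < κ; κ is not greatest since κ < α; δ is not greatest since δ < ω; ω is not greatest since ω < α; ρ is not greatest since ρ < ζ; φ is not greatest since φ < γ; α is not greatest since α < ζ; ζ is not greatest since ζ < γ.
Only γ has nothing above it, so γ is the largest.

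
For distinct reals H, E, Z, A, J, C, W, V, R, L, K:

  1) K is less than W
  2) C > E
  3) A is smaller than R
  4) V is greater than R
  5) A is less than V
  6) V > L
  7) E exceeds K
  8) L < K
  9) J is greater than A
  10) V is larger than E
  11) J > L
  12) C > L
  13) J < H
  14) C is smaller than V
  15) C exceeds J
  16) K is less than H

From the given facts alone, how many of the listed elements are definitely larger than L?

From L the given relations immediately reach K, J, C, V.
From those, W, H, E — 7 in total.
Nothing else is reachable above L; 7 in all.

7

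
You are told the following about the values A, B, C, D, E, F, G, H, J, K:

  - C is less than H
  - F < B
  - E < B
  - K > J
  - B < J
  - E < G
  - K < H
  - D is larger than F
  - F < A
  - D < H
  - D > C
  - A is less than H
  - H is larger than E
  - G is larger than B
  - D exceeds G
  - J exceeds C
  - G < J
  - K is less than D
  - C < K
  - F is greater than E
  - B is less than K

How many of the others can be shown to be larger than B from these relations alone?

From B the given relations immediately reach G, J, K.
From those, D, H — 5 in total.
Nothing else is reachable above B; 5 in all.

5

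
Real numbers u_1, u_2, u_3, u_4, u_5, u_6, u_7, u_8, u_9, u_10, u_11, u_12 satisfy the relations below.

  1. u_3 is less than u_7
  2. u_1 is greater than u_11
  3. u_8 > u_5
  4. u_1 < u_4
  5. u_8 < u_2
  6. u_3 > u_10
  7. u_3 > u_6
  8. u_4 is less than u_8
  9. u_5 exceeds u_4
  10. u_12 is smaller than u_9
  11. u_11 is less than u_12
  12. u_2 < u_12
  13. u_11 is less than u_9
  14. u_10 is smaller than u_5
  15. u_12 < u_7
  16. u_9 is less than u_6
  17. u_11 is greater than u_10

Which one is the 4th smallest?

Piecing the relations together gives one ordering: u_10 < u_11 < u_1 < u_4 < u_5 < u_8 < u_2 < u_12 < u_9 < u_6 < u_3 < u_7.
Counting 4 from the smallest end gives u_4.

u_4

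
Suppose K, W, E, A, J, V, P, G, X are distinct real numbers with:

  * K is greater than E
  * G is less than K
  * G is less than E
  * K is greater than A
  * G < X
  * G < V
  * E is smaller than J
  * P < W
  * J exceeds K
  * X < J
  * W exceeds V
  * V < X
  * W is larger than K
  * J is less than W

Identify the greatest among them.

W

Chaining downward from W: directly below it, V, P, K, J; then G, A, E, X.
That covers every other element, and nothing is given above W, so W is the greatest.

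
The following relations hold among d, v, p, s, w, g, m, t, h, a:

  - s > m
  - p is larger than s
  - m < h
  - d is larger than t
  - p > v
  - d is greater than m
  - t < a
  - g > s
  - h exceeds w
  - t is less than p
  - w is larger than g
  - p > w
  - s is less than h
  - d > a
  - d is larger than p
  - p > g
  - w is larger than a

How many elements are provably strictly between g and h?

1

The relations place g below h. An element lies strictly between them when it is forced above g and also forced below h.
Above g: {w, p, d}. Below h: {t, m, s, a, w}.
Intersection: {w} — 1.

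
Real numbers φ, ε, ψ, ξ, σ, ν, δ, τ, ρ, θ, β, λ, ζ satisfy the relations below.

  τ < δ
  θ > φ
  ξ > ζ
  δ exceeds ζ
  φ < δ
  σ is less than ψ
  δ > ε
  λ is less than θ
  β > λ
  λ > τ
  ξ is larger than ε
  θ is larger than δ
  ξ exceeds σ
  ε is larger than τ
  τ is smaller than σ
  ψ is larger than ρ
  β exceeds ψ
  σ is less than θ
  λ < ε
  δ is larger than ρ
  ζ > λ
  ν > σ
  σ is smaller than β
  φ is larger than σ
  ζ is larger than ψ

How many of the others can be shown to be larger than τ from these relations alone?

From τ the given relations immediately reach λ, σ, ε, δ.
From those, ψ, β, ζ, φ, ν, θ, ξ — 11 in total.
No other element is forced above τ by the given relations, so the count is 11.

11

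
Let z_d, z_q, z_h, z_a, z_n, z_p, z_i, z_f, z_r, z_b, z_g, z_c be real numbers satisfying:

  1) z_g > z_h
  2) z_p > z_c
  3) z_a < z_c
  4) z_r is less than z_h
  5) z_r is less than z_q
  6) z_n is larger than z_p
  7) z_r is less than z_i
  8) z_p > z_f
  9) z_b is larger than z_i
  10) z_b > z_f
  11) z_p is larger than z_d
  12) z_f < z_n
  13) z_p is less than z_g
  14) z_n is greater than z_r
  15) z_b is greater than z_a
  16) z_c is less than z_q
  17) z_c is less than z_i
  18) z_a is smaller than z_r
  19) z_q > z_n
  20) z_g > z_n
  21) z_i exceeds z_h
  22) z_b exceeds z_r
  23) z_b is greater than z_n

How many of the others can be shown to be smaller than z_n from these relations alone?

6

From z_n the given relations immediately reach z_r, z_f, z_p.
From those, z_a, z_d, z_c — 6 in total.
No other element is forced below z_n by the given relations, so the count is 6.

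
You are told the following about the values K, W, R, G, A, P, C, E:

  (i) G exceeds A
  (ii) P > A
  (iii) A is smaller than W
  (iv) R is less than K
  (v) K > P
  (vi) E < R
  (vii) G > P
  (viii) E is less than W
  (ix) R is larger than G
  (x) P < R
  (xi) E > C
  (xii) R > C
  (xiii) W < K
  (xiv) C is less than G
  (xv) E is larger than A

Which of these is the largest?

K

A is not greatest since A < P; P is not greatest since P < G; C is not greatest since C < G; E is not greatest since E < R; G is not greatest since G < R; W is not greatest since W < K; R is not greatest since R < K.
Only K has nothing above it, so K is the largest.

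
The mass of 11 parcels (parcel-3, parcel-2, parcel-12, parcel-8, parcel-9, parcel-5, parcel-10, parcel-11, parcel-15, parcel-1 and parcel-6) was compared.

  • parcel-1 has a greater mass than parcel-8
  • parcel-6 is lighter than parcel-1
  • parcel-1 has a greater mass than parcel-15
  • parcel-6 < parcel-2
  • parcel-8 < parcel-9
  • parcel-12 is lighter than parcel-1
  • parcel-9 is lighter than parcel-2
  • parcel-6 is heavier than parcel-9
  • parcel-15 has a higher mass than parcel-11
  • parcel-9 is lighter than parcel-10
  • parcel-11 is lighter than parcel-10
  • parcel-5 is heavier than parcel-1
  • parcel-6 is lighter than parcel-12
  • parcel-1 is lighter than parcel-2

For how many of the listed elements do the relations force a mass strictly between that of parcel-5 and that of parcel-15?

Chaining upward from parcel-15 reaches: parcel-1, parcel-2.
Chaining downward from parcel-5 reaches: parcel-11, parcel-8, parcel-9, parcel-6, parcel-12, parcel-1.
Strictly between parcel-15 and parcel-5 are those in both lists: parcel-1 — 1 element.

1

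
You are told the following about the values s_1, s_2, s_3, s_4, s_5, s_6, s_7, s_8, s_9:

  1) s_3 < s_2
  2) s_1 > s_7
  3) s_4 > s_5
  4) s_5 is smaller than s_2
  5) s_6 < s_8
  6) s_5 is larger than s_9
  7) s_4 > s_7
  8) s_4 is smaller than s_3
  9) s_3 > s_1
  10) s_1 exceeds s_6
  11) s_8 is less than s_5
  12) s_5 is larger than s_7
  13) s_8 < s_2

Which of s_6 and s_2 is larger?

Link the given pairs in sequence: s_6 < s_8; s_8 < s_5; s_5 < s_4; s_4 < s_3; s_3 < s_2.
Chaining these gives s_6 < s_8 < s_5 < s_4 < s_3 < s_2.
So s_6 < s_2; s_2 is the larger of the two.

s_2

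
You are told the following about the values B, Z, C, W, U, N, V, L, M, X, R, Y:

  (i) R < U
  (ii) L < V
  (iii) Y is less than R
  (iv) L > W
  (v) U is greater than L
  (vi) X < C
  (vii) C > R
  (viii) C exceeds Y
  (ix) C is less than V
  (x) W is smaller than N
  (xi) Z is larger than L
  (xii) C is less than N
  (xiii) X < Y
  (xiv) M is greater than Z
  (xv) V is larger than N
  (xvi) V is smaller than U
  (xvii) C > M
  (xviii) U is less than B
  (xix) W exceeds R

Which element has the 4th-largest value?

N

Piecing the relations together gives one ordering: X < Y < R < W < L < Z < M < C < N < V < U < B.
Counting 4 from the largest end gives N.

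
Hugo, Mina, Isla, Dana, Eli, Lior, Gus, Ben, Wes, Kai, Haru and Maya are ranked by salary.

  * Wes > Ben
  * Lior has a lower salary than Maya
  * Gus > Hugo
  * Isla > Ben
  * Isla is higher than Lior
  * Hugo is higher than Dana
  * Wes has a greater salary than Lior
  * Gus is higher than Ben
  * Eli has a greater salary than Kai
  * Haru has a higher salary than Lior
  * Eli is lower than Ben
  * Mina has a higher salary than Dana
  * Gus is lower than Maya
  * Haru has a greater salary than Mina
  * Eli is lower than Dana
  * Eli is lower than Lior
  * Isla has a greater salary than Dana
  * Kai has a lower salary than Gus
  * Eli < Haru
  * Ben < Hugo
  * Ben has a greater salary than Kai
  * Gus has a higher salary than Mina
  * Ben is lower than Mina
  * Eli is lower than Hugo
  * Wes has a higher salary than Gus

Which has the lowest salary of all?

Kai

Eli is not least since Kai < Eli; Ben is not least since Kai < Ben; Dana is not least since Eli < Dana; Lior is not least since Eli < Lior; Mina is not least since Ben < Mina; Haru is not least since Lior < Haru; Hugo is not least since Dana < Hugo; Gus is not least since Kai < Gus; Isla is not least since Lior < Isla; Maya is not least since Lior < Maya; Wes is not least since Ben < Wes.
Only Kai has nothing below it, so Kai is the lowest salary.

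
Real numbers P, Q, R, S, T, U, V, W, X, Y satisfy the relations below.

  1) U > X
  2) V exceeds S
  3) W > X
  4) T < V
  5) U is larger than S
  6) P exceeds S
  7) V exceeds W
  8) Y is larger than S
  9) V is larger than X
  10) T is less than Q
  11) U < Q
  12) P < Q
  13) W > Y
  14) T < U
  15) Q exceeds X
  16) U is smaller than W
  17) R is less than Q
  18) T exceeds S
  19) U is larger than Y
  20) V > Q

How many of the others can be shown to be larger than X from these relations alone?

The elements the relations force above X are U, Q, W, V — no chain reaches any other.
That is 4.

4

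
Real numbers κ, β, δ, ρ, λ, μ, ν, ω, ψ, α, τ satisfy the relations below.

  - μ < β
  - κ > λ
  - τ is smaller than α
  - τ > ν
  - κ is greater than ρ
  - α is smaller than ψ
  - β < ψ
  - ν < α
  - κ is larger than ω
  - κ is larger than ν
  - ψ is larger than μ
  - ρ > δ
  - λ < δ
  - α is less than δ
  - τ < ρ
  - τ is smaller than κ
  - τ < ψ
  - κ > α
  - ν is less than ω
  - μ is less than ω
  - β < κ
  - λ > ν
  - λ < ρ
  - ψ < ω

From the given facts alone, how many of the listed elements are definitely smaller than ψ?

5

The elements the relations force below ψ are μ, ν, τ, α, β — no chain reaches any other.
That is 5.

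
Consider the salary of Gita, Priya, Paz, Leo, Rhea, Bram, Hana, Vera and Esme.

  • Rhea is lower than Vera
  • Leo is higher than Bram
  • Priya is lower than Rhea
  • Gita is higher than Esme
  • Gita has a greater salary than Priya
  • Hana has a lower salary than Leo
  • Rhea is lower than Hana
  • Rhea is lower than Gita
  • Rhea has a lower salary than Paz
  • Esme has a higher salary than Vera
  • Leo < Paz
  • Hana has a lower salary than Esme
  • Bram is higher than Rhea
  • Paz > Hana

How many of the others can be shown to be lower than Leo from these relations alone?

The elements the relations force below Leo are Priya, Rhea, Bram, Hana — no chain reaches any other.
That is 4.

4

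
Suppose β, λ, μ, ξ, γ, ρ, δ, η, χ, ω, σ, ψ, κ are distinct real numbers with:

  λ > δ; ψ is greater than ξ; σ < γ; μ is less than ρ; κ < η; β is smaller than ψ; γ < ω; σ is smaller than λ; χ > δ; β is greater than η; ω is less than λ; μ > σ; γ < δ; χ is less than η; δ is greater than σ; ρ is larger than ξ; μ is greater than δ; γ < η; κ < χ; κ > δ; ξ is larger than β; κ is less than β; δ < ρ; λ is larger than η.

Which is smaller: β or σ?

σ

σ < γ and γ < δ give σ < δ.
Then δ < κ extends the chain to κ.
With κ < χ: σ < γ < δ < κ < χ.
Then χ < η extends the chain to η.
With η < β: σ < γ < δ < κ < χ < η < β.
So σ < β; σ is the smaller of the two.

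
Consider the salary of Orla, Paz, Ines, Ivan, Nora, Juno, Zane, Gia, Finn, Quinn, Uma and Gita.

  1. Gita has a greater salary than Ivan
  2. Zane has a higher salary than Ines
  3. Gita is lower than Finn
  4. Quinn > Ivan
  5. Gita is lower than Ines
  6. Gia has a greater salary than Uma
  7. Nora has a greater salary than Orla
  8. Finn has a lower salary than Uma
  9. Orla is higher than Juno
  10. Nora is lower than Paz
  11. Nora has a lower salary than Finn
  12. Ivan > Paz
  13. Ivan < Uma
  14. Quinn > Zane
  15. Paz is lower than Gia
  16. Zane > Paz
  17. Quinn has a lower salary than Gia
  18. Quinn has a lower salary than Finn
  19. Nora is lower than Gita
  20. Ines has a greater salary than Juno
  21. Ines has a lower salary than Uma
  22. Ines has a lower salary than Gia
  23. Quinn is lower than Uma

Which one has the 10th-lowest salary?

Finn

Chaining the given pairs: Juno < Orla < Nora < Paz < Ivan < Gita < Ines < Zane < Quinn < Finn < Uma < Gia.
Counting 10 from the smallest end gives Finn.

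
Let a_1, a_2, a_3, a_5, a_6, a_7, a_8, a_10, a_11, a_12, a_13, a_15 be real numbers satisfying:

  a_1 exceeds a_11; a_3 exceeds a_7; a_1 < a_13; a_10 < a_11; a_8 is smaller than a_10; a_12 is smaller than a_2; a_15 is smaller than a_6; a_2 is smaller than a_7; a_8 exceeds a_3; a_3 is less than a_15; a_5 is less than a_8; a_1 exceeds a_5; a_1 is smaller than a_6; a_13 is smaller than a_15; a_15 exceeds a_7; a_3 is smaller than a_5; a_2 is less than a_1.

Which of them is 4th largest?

Piecing the relations together gives one ordering: a_12 < a_2 < a_7 < a_3 < a_5 < a_8 < a_10 < a_11 < a_1 < a_13 < a_15 < a_6.
The 4th largest is a_1.

a_1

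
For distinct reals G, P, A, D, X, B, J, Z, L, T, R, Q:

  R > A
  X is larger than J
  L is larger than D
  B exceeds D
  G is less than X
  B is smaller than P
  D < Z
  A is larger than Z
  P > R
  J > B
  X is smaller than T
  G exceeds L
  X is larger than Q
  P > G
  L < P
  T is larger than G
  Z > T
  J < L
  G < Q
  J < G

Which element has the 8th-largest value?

The consecutive relations fix a unique order: D < B < J < L < G < Q < X < T < Z < A < R < P.
Counting 8 from the largest end gives G.

G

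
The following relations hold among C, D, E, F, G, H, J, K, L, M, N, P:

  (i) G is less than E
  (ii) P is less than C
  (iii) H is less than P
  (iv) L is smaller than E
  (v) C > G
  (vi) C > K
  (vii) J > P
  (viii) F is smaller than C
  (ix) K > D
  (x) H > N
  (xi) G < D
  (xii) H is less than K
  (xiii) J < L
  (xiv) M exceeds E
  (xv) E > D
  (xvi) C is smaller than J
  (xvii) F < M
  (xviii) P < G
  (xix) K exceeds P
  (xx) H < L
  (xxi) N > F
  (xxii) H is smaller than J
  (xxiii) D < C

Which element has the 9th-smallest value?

The consecutive relations fix a unique order: F < N < H < P < G < D < K < C < J < L < E < M.
Counting 9 from the smallest end gives J.

J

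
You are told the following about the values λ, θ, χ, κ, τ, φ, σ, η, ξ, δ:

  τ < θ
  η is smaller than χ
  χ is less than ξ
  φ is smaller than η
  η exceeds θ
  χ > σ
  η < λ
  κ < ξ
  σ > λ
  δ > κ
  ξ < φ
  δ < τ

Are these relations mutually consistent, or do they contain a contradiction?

inconsistent

We have φ < η stated directly, yet also η < λ < σ < χ < ξ < φ by chaining the others — so η < φ. Contradiction.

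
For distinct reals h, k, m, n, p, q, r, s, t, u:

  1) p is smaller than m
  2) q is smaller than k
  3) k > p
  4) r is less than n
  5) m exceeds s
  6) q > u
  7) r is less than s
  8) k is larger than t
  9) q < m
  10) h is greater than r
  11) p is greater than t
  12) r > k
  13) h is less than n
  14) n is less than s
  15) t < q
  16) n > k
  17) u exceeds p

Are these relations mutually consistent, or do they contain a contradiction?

consistent

The single ordering t < p < u < q < k < r < h < n < s < m satisfies every listed relation, so no contradiction arises.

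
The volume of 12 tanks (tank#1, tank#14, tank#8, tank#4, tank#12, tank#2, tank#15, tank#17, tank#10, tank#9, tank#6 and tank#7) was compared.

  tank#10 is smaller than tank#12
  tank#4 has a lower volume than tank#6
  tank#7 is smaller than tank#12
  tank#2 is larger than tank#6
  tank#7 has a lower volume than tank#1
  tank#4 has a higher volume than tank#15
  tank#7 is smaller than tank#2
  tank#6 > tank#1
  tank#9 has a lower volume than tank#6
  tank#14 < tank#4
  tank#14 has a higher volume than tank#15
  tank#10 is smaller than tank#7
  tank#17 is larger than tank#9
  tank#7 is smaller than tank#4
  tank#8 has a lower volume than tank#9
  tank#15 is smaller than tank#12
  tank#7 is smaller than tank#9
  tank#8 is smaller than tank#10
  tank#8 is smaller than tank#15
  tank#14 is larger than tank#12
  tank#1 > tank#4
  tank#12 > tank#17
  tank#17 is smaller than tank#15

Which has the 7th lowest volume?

tank#12

Chaining the given pairs: tank#8 < tank#10 < tank#7 < tank#9 < tank#17 < tank#15 < tank#12 < tank#14 < tank#4 < tank#1 < tank#6 < tank#2.
The 7th smallest is tank#12.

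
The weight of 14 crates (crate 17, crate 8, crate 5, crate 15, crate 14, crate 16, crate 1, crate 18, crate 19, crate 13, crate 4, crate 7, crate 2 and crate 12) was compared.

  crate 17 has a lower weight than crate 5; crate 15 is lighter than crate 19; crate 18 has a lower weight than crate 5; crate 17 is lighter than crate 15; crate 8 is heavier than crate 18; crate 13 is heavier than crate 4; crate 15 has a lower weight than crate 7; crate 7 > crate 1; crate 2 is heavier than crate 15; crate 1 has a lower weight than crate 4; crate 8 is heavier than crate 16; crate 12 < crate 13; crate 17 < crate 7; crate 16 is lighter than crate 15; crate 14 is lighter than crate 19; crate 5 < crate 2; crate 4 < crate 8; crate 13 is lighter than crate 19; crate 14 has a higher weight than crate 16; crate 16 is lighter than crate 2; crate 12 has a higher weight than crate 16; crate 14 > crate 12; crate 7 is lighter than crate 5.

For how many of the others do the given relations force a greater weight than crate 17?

The elements the relations force above crate 17 are crate 15, crate 7, crate 5, crate 2, crate 19 — no chain reaches any other.
That is 5.

5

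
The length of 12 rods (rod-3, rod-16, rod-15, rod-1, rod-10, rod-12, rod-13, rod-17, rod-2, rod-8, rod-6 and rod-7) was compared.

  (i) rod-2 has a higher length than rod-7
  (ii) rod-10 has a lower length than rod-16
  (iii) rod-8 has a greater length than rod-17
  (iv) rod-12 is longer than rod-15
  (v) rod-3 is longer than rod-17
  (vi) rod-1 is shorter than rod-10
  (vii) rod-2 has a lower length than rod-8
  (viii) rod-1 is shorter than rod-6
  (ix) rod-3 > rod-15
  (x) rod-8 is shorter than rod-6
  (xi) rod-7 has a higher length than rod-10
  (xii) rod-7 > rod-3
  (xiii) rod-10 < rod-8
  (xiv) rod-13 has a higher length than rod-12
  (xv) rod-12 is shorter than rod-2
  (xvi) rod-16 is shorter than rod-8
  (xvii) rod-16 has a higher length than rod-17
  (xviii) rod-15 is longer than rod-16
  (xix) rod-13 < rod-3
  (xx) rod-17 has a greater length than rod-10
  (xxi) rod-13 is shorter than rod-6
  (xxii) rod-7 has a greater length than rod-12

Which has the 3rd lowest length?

rod-17

Piecing the relations together gives one ordering: rod-1 < rod-10 < rod-17 < rod-16 < rod-15 < rod-12 < rod-13 < rod-3 < rod-7 < rod-2 < rod-8 < rod-6.
The 3rd smallest is rod-17.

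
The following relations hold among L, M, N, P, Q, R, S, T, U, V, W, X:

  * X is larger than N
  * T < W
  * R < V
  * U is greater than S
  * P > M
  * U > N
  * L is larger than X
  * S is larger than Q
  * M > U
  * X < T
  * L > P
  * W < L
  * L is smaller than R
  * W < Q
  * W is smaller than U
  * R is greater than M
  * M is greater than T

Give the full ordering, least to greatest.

N < X < T < W < Q < S < U < M < P < L < R < V

The consecutive links are each given: N < X; X < T; T < W; W < Q; Q < S; S < U; U < M; M < P; P < L; L < R; R < V.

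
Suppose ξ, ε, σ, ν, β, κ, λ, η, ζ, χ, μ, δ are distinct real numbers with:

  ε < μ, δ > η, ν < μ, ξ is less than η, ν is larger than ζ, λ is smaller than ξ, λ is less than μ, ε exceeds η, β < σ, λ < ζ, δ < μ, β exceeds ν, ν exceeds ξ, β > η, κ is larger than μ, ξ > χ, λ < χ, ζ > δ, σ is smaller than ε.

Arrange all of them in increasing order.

λ < χ < ξ < η < δ < ζ < ν < β < σ < ε < μ < κ

Nothing is placed below λ, so it is least; from there λ < χ; χ < ξ; ξ < η; η < δ; δ < ζ; ζ < ν; ν < β; β < σ; σ < ε; ε < μ; μ < κ, each given directly.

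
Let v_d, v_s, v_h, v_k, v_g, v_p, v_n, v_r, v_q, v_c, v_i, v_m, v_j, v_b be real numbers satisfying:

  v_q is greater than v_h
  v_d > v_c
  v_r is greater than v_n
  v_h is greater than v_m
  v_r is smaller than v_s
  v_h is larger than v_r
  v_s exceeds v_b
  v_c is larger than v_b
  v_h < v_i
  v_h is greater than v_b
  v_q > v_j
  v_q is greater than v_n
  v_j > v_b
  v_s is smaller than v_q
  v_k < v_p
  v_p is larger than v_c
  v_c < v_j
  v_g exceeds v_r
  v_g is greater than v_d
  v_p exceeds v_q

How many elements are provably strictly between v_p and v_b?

5

Chaining upward from v_b reaches: v_c, v_j, v_h, v_d, v_s, v_q, v_i, v_g.
Chaining downward from v_p reaches: v_n, v_r, v_m, v_k, v_c, v_j, v_h, v_s, v_q.
Strictly between v_b and v_p are those in both lists: v_c, v_j, v_h, v_s, v_q — 5 elements.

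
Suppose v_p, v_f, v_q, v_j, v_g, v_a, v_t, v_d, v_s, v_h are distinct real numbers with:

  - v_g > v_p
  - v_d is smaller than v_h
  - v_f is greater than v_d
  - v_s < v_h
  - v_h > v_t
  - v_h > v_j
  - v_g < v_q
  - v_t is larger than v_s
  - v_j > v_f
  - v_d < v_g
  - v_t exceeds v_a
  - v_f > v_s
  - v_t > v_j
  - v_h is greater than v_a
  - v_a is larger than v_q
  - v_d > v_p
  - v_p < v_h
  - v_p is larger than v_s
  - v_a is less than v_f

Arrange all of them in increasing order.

Each adjacent pair is fixed by a given relation: v_s < v_p; v_p < v_d; v_d < v_g; v_g < v_q; v_q < v_a; v_a < v_f; v_f < v_j; v_j < v_t; v_t < v_h. Chaining them end to end gives the full order.

v_s < v_p < v_d < v_g < v_q < v_a < v_f < v_j < v_t < v_h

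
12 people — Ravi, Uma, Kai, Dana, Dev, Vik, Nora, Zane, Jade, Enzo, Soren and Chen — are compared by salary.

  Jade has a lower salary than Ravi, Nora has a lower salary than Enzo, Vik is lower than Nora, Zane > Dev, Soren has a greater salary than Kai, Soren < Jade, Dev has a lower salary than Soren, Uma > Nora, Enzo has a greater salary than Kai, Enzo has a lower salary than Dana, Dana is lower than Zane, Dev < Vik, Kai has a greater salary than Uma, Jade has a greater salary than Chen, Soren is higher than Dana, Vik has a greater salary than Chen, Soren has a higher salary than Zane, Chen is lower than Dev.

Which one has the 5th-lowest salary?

Uma

Chaining the given pairs: Chen < Dev < Vik < Nora < Uma < Kai < Enzo < Dana < Zane < Soren < Jade < Ravi.
The 5th smallest is Uma.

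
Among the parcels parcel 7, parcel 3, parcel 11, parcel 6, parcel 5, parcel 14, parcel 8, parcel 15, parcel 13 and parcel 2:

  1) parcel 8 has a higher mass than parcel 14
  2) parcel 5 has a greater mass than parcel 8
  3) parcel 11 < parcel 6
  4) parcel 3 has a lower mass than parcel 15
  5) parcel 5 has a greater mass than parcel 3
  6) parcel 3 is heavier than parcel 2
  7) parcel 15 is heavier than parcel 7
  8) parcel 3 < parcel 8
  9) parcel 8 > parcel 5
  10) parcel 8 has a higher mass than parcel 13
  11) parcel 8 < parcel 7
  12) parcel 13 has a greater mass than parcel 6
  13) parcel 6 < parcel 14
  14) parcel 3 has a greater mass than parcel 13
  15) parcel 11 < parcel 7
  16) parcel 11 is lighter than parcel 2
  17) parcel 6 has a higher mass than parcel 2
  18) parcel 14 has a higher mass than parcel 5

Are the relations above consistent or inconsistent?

Chaining the given relations yields parcel 5 < parcel 14 < parcel 8, so parcel 5 < parcel 8. But one relation states parcel 8 < parcel 5. These cannot both hold.

inconsistent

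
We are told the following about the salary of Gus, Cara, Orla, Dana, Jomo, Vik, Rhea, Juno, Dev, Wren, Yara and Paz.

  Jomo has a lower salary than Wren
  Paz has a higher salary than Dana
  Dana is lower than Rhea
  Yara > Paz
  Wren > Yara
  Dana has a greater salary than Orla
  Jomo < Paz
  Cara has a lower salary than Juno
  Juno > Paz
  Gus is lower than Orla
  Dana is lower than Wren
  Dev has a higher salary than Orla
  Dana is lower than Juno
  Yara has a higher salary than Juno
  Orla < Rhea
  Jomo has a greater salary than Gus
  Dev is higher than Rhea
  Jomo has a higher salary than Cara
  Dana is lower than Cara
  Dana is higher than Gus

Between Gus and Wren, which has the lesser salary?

Gus

Gus < Orla < Dana < Cara < Jomo < Paz < Juno < Yara < Wren, by transitivity through Orla, Dana, Cara, Jomo, Paz, Juno, Yara.
So Gus < Wren; Gus is the lower of the two.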